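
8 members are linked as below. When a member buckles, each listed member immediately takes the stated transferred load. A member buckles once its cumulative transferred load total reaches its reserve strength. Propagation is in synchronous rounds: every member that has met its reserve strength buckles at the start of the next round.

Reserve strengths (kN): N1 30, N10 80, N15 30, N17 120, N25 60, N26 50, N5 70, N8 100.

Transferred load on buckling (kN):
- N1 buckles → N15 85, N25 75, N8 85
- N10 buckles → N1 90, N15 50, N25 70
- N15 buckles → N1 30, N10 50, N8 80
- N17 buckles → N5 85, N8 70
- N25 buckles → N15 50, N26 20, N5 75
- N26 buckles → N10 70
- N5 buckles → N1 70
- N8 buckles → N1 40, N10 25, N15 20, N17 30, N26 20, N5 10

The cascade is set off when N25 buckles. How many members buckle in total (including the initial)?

5

Round 1 — N25 buckles (initial).
  N15: +50 → 50 ≥ 30
  N26: +20 → 20 < 50
  N5: +75 → 75 ≥ 70
Round 2 — N15, N5 buckle.
  N1: +30+70 → 100 ≥ 30
  N10: +50 → 50 < 80
  N8: +80 → 80 < 100
Round 3 — N1 buckles.
  N8: +85 → 165 ≥ 100
Round 4 — N8 buckles.
  N10: +25 → 75 < 80
  N17: +30 → 30 < 120
  N26: +20 → 40 < 50
No further bucklings.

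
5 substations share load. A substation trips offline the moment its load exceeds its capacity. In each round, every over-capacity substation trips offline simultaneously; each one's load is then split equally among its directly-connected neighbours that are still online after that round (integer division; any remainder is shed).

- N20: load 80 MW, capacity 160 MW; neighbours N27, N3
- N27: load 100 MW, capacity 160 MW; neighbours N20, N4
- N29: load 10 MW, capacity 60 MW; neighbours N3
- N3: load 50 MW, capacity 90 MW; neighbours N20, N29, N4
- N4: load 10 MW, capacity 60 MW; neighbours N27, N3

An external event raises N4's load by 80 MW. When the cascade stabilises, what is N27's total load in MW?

145

Round 1 — N4 at 90 > 60. N4 trips offline.
  N4 sheds 90 MW to N27, N3: 45 each.
    N27: 100+45 = 145 ≤ 160
    N3: 50+45 = 95 > 90
Round 2 — N3 trips offline.
  N3 sheds 95 MW to N20, N29: 47 each (1 lost).
    N20: 80+47 = 127 ≤ 160
    N29: 10+47 = 57 ≤ 60
No further trips.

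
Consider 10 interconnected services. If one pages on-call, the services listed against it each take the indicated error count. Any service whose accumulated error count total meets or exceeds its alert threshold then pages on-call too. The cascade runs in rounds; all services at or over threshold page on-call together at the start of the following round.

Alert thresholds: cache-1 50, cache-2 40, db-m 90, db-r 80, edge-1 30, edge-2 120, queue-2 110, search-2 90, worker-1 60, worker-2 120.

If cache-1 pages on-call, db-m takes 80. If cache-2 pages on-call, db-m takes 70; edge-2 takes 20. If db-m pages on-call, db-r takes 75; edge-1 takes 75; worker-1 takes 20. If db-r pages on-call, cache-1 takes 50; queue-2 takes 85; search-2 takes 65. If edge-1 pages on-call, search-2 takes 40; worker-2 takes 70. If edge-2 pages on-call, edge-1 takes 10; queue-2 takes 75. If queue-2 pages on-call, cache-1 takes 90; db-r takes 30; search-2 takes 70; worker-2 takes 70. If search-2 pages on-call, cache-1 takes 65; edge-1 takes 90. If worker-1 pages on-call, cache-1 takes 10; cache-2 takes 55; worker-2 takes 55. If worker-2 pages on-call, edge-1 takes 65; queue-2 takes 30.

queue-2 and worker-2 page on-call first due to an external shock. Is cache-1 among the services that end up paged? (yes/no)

Round 1 — queue-2, worker-2 page on-call (initial).
  cache-1: +90 → 90 ≥ 50
  db-r: +30 → 30 < 80
  edge-1: +65 → 65 ≥ 30
  search-2: +70 → 70 < 90
Round 2 — cache-1, edge-1 page on-call.
  db-m: +80 → 80 < 90
  search-2: +40 → 110 ≥ 90
Round 3 — search-2 pages on-call.
No further pages.

yes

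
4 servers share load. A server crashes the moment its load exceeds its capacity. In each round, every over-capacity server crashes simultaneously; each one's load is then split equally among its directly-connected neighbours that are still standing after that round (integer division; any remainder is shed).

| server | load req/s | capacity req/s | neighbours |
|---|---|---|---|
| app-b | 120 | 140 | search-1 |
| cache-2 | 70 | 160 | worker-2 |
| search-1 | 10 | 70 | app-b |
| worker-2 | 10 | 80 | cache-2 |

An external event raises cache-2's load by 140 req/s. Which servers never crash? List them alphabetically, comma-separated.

Round 1 — cache-2 at 210 > 160. cache-2 crashes.
  cache-2 sheds 210 req/s to worker-2: 210 each.
    worker-2: 10+210 = 220 > 80
Round 2 — worker-2 crashes.
  worker-2 sheds 220 req/s: no online neighbours, lost.
No further crashes.

app-b, search-1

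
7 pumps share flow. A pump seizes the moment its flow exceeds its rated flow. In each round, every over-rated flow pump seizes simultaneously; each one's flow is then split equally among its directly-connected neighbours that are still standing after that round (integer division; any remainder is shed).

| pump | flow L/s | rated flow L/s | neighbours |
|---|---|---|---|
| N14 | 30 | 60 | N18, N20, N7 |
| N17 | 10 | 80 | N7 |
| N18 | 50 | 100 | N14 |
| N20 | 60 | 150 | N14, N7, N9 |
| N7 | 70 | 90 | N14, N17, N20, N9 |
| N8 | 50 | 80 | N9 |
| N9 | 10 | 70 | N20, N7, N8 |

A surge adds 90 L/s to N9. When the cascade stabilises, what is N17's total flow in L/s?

Round 1 — N9 at 100 > 70. N9 seizes.
  N9 sheds 100 L/s to N20, N7, N8: 33 each (1 lost).
    N20: 60+33 = 93 ≤ 150
    N7: 70+33 = 103 > 90
    N8: 50+33 = 83 > 80
Round 2 — N7, N8 seize.
  N7 sheds 103 L/s to N14, N17, N20: 34 each (1 lost).
    N14: 30+34 = 64 > 60
    N17: 10+34 = 44 ≤ 80
    N20: 93+34 = 127 ≤ 150
  N8 sheds 83 L/s: no online neighbours, lost.
Round 3 — N14 seizes.
  N14 sheds 64 L/s to N18, N20: 32 each.
    N18: 50+32 = 82 ≤ 100
    N20: 127+32 = 159 > 150
Round 4 — N20 seizes.
  N20 sheds 159 L/s: no online neighbours, lost.
No further seizures.

44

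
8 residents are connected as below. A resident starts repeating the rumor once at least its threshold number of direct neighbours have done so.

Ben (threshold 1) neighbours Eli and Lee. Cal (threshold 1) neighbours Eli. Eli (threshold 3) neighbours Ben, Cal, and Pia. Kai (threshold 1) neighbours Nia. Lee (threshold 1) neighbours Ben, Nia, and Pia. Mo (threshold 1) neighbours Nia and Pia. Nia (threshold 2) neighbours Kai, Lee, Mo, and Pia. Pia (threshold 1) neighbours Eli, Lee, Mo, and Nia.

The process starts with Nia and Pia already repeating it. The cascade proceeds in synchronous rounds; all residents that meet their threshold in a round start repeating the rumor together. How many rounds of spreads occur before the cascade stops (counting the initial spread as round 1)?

3

Round 1 — Nia, Pia start repeating the rumor (initial).
Round 2 — checking thresholds:
  Eli: 1 of 3 neighbours < 3, holds.
  Kai: 1 of 1 neighbours ≥ 1, starts repeating the rumor.
  Lee: 2 of 3 neighbours ≥ 1, starts repeating the rumor.
  Mo: 2 of 2 neighbours ≥ 1, starts repeating the rumor.
Round 3 — checking thresholds:
  Ben: 1 of 2 neighbours ≥ 1, starts repeating the rumor.
  Eli: 1 of 3 neighbours < 3, holds.
Round 4 — no new spreads; cascade stops.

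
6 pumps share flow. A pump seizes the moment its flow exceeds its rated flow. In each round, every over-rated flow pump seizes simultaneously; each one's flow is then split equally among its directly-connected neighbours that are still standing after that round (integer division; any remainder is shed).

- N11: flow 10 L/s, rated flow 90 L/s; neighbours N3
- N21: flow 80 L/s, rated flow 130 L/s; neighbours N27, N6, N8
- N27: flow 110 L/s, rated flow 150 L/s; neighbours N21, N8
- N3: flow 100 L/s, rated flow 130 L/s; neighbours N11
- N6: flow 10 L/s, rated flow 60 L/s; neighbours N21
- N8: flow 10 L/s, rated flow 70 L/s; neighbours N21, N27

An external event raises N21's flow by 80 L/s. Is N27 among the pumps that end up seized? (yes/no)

yes

Round 1 — N21 at 160 > 130. N21 seizes.
  N21 sheds 160 L/s to N27, N6, N8: 53 each (1 lost).
    N27: 110+53 = 163 > 150
    N6: 10+53 = 63 > 60
    N8: 10+53 = 63 ≤ 70
Round 2 — N27, N6 seize.
  N27 sheds 163 L/s to N8: 163 each.
    N8: 63+163 = 226 > 70
  N6 sheds 63 L/s: no online neighbours, lost.
Round 3 — N8 seizes.
  N8 sheds 226 L/s: no online neighbours, lost.
No further seizures.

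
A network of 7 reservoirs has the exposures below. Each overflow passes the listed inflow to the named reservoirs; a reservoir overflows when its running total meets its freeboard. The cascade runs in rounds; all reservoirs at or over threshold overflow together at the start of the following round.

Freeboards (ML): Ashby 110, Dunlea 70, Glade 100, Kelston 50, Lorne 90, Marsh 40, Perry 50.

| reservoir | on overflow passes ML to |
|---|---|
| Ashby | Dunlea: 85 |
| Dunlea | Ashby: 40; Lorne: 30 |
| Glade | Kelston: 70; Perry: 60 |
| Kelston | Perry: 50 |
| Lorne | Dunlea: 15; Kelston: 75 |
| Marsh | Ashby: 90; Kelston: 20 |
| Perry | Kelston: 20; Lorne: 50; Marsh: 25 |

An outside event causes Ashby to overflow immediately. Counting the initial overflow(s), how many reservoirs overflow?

Round 1 — Ashby overflows (initial).
  Dunlea: +85 → 85 ≥ 70
Round 2 — Dunlea overflows.
  Lorne: +30 → 30 < 90
No further overflows.

2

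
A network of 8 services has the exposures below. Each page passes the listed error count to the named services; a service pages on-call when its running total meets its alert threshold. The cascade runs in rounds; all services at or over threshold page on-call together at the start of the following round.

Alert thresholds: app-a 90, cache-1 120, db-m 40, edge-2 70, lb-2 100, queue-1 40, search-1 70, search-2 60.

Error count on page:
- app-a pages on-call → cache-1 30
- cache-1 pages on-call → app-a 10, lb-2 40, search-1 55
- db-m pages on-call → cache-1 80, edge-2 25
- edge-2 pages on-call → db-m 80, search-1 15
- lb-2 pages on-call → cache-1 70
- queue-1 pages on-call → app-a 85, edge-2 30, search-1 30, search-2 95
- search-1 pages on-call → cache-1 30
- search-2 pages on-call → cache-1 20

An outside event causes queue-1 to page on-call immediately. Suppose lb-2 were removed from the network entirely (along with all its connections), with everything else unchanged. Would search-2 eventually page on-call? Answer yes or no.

yes

With lb-2 removed:
Round 1 — queue-1 pages on-call (initial).
  app-a: +85 → 85 < 90
  edge-2: +30 → 30 < 70
  search-1: +30 → 30 < 70
  search-2: +95 → 95 ≥ 60
Round 2 — search-2 pages on-call.
  cache-1: +20 → 20 < 120
No further pages.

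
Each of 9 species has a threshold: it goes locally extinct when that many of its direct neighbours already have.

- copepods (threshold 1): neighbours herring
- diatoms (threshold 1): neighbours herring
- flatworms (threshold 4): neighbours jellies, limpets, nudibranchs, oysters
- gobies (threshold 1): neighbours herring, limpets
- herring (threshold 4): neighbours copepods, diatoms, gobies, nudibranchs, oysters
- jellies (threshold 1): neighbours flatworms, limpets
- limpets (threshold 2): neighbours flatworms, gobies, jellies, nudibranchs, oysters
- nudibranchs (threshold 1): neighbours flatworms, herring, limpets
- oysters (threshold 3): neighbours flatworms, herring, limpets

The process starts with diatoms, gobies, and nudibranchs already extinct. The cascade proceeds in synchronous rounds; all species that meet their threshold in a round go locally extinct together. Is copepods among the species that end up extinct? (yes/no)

Round 1 — diatoms, gobies, nudibranchs go locally extinct (initial).
Round 2 — checking thresholds:
  flatworms: 1 of 4 neighbours < 4, holds.
  herring: 3 of 5 neighbours < 4, holds.
  limpets: 2 of 5 neighbours ≥ 2, goes locally extinct.
Round 3 — checking thresholds:
  flatworms: 2 of 4 neighbours < 4, holds.
  herring: 3 of 5 neighbours < 4, holds.
  jellies: 1 of 2 neighbours ≥ 1, goes locally extinct.
  oysters: 1 of 3 neighbours < 3, holds.
Round 4 — no new extinctions; cascade stops.

no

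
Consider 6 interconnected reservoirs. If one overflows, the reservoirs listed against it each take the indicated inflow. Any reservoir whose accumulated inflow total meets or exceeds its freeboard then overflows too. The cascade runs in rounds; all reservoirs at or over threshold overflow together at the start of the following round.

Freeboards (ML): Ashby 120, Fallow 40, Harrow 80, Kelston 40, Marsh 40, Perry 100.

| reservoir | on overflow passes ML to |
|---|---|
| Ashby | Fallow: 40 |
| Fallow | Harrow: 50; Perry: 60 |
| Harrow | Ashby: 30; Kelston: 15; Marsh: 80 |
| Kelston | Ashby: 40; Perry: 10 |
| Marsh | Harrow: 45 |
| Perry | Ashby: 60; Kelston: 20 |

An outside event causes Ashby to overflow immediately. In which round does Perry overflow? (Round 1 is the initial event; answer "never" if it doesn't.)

Round 1 — Ashby overflows (initial).
  Fallow: +40 → 40 ≥ 40
Round 2 — Fallow overflows.
  Harrow: +50 → 50 < 80
  Perry: +60 → 60 < 100
No further overflows.

never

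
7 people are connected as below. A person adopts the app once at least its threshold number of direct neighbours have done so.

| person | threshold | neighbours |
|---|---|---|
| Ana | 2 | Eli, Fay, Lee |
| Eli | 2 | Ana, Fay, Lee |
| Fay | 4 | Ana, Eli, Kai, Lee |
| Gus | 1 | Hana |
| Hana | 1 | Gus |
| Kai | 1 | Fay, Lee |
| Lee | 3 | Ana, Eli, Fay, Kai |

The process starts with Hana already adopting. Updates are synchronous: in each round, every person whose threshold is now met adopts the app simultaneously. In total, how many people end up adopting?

Round 1 — Hana adopts the app (initial).
Round 2 — checking thresholds:
  Gus: 1 of 1 neighbours ≥ 1, adopts the app.
Round 3 — no new adoptions; cascade stops.

2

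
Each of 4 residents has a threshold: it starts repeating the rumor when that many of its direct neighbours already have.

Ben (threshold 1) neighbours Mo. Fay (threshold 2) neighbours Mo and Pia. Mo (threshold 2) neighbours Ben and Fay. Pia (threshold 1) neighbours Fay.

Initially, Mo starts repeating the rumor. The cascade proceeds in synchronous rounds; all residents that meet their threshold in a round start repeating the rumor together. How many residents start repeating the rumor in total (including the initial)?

2

Round 1 — Mo starts repeating the rumor (initial).
Round 2 — checking thresholds:
  Ben: 1 of 1 neighbours ≥ 1, starts repeating the rumor.
  Fay: 1 of 2 neighbours < 2, below threshold.
Round 3 — no new spreads; cascade stops.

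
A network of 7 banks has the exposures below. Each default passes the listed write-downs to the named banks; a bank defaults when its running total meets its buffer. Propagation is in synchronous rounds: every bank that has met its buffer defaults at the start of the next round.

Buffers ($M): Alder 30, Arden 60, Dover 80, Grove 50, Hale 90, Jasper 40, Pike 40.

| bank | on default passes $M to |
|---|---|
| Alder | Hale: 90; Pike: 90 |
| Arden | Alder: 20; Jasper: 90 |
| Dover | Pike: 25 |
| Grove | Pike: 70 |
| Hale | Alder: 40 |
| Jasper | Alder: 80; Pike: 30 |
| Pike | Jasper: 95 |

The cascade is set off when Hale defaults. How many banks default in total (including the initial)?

Round 1 — Hale defaults (initial).
  Alder: +40 → 40 ≥ 30
Round 2 — Alder defaults.
  Pike: +90 → 90 ≥ 40
Round 3 — Pike defaults.
  Jasper: +95 → 95 ≥ 40
Round 4 — Jasper defaults.
No further defaults.

4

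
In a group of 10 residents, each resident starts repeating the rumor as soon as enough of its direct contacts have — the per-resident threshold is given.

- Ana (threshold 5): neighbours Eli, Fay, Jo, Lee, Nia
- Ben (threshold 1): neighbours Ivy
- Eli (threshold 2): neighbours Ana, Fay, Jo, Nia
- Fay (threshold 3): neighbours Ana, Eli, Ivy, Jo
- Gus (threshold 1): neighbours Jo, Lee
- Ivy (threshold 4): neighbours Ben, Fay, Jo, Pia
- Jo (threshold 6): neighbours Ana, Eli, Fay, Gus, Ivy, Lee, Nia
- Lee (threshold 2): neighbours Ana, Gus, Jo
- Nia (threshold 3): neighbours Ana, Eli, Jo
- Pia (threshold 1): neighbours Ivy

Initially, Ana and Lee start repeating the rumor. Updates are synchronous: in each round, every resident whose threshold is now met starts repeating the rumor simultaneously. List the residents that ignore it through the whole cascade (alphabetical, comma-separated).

Ben, Eli, Fay, Ivy, Jo, Nia, Pia

Round 1 — Ana, Lee start repeating the rumor (initial).
Round 2 — checking thresholds:
  Eli: 1 of 4 neighbours < 2, below threshold.
  Fay: 1 of 4 neighbours < 3, below threshold.
  Gus: 1 of 2 neighbours ≥ 1, starts repeating the rumor.
  Jo: 2 of 7 neighbours < 6, below threshold.
  Nia: 1 of 3 neighbours < 3, below threshold.
Round 3 — no new spreads; cascade stops.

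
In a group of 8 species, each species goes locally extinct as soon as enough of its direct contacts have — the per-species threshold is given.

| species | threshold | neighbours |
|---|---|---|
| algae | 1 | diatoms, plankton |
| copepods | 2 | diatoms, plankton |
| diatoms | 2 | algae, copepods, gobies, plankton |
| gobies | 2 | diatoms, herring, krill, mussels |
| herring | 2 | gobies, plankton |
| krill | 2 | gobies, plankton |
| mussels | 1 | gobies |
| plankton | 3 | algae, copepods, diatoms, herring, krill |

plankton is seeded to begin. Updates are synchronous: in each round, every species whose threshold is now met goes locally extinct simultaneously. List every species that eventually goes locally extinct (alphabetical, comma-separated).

Round 1 — plankton goes locally extinct (initial).
Round 2 — checking thresholds:
  algae: 1 of 2 neighbours ≥ 1, goes locally extinct.
  copepods: 1 of 2 neighbours < 2, holds.
  diatoms: 1 of 4 neighbours < 2, holds.
  herring: 1 of 2 neighbours < 2, holds.
  krill: 1 of 2 neighbours < 2, holds.
Round 3 — checking thresholds:
  copepods: 1 of 2 neighbours < 2, holds.
  diatoms: 2 of 4 neighbours ≥ 2, goes locally extinct.
  herring: 1 of 2 neighbours < 2, holds.
  krill: 1 of 2 neighbours < 2, holds.
Round 4 — checking thresholds:
  copepods: 2 of 2 neighbours ≥ 2, goes locally extinct.
  gobies: 1 of 4 neighbours < 2, holds.
  herring: 1 of 2 neighbours < 2, holds.
  krill: 1 of 2 neighbours < 2, holds.
Round 5 — no new extinctions; cascade stops.

algae, copepods, diatoms, plankton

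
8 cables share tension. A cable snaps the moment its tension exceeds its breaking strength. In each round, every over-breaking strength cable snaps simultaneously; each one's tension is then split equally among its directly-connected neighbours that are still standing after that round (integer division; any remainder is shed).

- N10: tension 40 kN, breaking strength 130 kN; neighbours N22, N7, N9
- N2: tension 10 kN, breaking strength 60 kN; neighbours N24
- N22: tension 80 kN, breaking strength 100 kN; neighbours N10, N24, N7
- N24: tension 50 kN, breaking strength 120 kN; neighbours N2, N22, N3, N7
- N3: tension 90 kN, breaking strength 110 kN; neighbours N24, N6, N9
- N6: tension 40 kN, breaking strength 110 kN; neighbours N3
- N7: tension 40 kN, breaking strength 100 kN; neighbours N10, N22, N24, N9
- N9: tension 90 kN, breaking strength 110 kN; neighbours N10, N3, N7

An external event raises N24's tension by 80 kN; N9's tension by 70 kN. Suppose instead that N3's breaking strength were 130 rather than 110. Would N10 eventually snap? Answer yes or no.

yes

With N3's breaking strength at 130:
Round 1 — N24 at 130 > 120; N9 at 160 > 110. N24, N9 snap.
  N24 sheds 130 kN to N2, N22, N3, N7: 32 each (2 lost).
    N2: 10+32 = 42 ≤ 60
    N22: 80+32 = 112 > 100
    N3: 90+32 = 122 ≤ 130
    N7: 40+32 = 72 ≤ 100
  N9 sheds 160 kN to N10, N3, N7: 53 each (1 lost).
    N10: 40+53 = 93 ≤ 130
    N3: 122+53 = 175 > 130
    N7: 72+53 = 125 > 100
Round 2 — N22, N3, N7 snap.
  N22 sheds 112 kN to N10: 112 each.
    N10: 93+112 = 205 > 130
  N3 sheds 175 kN to N6: 175 each.
    N6: 40+175 = 215 > 110
  N7 sheds 125 kN to N10: 125 each.
    N10: 205+125 = 330 > 130
Round 3 — N10, N6 snap.
  N10 sheds 330 kN: no online neighbours, lost.
  N6 sheds 215 kN: no online neighbours, lost.
No further breaks.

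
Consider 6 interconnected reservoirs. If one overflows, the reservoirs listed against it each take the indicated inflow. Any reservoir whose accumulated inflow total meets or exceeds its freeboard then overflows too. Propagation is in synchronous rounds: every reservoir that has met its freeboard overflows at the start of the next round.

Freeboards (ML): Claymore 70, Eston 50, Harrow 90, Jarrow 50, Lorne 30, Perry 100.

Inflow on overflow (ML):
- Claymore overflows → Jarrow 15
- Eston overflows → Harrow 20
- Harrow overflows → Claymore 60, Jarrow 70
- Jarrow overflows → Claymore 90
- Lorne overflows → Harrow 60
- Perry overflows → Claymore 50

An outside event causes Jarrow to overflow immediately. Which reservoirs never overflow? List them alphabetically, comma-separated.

Eston, Harrow, Lorne, Perry

Round 1 — Jarrow overflows (initial).
  Claymore: +90 → 90 ≥ 70
Round 2 — Claymore overflows.
No further overflows.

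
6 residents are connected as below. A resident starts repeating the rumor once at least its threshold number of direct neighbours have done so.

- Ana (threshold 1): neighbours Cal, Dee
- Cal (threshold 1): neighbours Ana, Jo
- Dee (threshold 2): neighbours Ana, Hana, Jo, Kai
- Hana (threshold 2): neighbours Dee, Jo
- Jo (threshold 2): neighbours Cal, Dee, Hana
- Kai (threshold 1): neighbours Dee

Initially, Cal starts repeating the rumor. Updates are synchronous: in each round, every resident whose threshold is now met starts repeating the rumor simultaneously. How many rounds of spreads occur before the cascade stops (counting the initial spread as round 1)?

Round 1 — Cal starts repeating the rumor (initial).
Round 2 — checking thresholds:
  Ana: 1 of 2 neighbours ≥ 1, starts repeating the rumor.
  Jo: 1 of 3 neighbours < 2, not yet.
Round 3 — no new spreads; cascade stops.

2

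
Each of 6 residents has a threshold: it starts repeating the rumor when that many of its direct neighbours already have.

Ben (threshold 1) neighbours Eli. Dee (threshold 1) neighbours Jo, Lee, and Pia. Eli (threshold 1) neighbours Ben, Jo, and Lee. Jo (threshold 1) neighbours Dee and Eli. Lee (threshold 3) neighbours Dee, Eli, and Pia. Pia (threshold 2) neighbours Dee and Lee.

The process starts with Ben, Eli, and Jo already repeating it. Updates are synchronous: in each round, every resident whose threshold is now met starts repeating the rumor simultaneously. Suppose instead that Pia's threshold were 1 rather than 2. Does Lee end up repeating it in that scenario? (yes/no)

yes

With Pia's threshold at 1:
Round 1 — Ben, Eli, Jo start repeating the rumor (initial).
Round 2 — checking thresholds:
  Dee: 1 of 3 neighbours ≥ 1, starts repeating the rumor.
  Lee: 1 of 3 neighbours < 3, below threshold.
Round 3 — checking thresholds:
  Lee: 2 of 3 neighbours < 3, below threshold.
  Pia: 1 of 2 neighbours ≥ 1, starts repeating the rumor.
Round 4 — checking thresholds:
  Lee: 3 of 3 neighbours ≥ 3, starts repeating the rumor.
Round 5 — no new spreads; cascade stops.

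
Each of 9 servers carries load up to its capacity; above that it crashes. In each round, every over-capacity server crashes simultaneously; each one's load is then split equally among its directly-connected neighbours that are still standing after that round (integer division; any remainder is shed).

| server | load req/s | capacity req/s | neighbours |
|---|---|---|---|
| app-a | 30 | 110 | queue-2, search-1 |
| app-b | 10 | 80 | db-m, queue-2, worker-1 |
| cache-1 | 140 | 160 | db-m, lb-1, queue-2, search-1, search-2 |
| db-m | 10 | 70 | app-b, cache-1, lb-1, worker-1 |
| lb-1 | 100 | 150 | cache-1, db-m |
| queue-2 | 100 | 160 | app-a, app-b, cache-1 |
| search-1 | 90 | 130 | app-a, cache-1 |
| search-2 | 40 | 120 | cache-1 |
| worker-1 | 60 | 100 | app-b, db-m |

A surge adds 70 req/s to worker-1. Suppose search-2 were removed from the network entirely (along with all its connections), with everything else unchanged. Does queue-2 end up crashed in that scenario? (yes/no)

With search-2 removed:
Round 1 — worker-1 at 130 > 100. worker-1 crashes.
  worker-1 sheds 130 req/s to app-b, db-m: 65 each.
    app-b: 10+65 = 75 ≤ 80
    db-m: 10+65 = 75 > 70
Round 2 — db-m crashes.
  db-m sheds 75 req/s to app-b, cache-1, lb-1: 25 each.
    app-b: 75+25 = 100 > 80
    cache-1: 140+25 = 165 > 160
    lb-1: 100+25 = 125 ≤ 150
Round 3 — app-b, cache-1 crash.
  app-b sheds 100 req/s to queue-2: 100 each.
    queue-2: 100+100 = 200 > 160
  cache-1 sheds 165 req/s to lb-1, queue-2, search-1: 55 each.
    lb-1: 125+55 = 180 > 150
    queue-2: 200+55 = 255 > 160
    search-1: 90+55 = 145 > 130
Round 4 — lb-1, queue-2, search-1 crash.
  lb-1 sheds 180 req/s: no online neighbours, lost.
  queue-2 sheds 255 req/s to app-a: 255 each.
    app-a: 30+255 = 285 > 110
  search-1 sheds 145 req/s to app-a: 145 each.
    app-a: 285+145 = 430 > 110
Round 5 — app-a crashes.
  app-a sheds 430 req/s: no online neighbours, lost.
No further crashes.

yes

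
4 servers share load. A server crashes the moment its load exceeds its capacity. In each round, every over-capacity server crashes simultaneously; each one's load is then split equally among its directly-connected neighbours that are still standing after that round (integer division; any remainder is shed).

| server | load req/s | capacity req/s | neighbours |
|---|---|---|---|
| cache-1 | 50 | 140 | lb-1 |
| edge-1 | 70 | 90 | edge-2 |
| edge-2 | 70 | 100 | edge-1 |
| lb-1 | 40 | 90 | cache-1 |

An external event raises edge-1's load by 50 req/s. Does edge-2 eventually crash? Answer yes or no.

Round 1 — edge-1 at 120 > 90. edge-1 crashes.
  edge-1 sheds 120 req/s to edge-2: 120 each.
    edge-2: 70+120 = 190 > 100
Round 2 — edge-2 crashes.
  edge-2 sheds 190 req/s: no online neighbours, lost.
No further crashes.

yes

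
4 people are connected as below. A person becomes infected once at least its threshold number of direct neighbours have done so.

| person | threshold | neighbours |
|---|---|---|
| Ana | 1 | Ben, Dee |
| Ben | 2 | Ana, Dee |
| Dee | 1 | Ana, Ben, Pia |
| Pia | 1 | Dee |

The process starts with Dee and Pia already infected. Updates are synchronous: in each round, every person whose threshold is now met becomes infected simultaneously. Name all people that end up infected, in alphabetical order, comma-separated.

Round 1 — Dee, Pia become infected (initial).
Round 2 — checking thresholds:
  Ana: 1 of 2 neighbours ≥ 1, becomes infected.
  Ben: 1 of 2 neighbours < 2, below threshold.
Round 3 — checking thresholds:
  Ben: 2 of 2 neighbours ≥ 2, becomes infected.
Round 4 — no new infections; cascade stops.

Ana, Ben, Dee, Pia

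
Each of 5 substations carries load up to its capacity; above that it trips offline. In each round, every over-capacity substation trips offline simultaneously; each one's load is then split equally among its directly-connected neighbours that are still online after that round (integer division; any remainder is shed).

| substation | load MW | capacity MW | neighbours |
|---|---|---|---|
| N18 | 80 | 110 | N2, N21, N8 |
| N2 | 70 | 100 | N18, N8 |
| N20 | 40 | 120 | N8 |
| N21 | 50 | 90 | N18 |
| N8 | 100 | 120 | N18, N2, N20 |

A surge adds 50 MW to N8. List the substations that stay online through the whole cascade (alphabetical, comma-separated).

Round 1 — N8 at 150 > 120. N8 trips offline.
  N8 sheds 150 MW to N18, N2, N20: 50 each.
    N18: 80+50 = 130 > 110
    N2: 70+50 = 120 > 100
    N20: 40+50 = 90 ≤ 120
Round 2 — N18, N2 trip offline.
  N18 sheds 130 MW to N21: 130 each.
    N21: 50+130 = 180 > 90
  N2 sheds 120 MW: no online neighbours, lost.
Round 3 — N21 trips offline.
  N21 sheds 180 MW: no online neighbours, lost.
No further trips.

N20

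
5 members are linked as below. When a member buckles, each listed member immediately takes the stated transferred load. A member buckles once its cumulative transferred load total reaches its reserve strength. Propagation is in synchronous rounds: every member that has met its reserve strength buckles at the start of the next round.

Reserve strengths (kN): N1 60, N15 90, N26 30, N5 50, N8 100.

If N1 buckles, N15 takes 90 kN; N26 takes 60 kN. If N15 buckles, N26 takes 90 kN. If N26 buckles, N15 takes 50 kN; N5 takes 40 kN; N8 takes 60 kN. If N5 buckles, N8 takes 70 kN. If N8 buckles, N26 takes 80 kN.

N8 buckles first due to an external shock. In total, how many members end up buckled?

2

Round 1 — N8 buckles (initial).
  N26: +80 → 80 ≥ 30
Round 2 — N26 buckles.
  N15: +50 → 50 < 90
  N5: +40 → 40 < 50
No further bucklings.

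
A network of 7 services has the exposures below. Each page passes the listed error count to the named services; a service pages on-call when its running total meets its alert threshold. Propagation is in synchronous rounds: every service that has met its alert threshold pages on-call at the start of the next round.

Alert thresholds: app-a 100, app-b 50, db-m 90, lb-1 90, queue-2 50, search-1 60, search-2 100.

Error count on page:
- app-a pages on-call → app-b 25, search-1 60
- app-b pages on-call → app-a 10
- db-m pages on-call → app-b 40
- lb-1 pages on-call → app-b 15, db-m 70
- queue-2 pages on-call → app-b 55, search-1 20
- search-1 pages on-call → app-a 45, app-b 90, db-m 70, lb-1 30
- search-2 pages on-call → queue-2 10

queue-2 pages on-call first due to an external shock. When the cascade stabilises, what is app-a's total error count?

10

Round 1 — queue-2 pages on-call (initial).
  app-b: +55 → 55 ≥ 50
  search-1: +20 → 20 < 60
Round 2 — app-b pages on-call.
  app-a: +10 → 10 < 100
No further pages.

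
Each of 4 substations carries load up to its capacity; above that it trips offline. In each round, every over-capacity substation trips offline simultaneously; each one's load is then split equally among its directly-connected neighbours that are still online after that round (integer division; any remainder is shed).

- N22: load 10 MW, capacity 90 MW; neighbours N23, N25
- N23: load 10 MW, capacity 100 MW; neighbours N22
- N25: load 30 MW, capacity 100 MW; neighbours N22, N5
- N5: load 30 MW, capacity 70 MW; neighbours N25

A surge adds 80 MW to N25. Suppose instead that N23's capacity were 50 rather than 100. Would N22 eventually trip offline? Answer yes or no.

With N23's capacity at 50:
Round 1 — N25 at 110 > 100. N25 trips offline.
  N25 sheds 110 MW to N22, N5: 55 each.
    N22: 10+55 = 65 ≤ 90
    N5: 30+55 = 85 > 70
Round 2 — N5 trips offline.
  N5 sheds 85 MW: no online neighbours, lost.
No further trips.

no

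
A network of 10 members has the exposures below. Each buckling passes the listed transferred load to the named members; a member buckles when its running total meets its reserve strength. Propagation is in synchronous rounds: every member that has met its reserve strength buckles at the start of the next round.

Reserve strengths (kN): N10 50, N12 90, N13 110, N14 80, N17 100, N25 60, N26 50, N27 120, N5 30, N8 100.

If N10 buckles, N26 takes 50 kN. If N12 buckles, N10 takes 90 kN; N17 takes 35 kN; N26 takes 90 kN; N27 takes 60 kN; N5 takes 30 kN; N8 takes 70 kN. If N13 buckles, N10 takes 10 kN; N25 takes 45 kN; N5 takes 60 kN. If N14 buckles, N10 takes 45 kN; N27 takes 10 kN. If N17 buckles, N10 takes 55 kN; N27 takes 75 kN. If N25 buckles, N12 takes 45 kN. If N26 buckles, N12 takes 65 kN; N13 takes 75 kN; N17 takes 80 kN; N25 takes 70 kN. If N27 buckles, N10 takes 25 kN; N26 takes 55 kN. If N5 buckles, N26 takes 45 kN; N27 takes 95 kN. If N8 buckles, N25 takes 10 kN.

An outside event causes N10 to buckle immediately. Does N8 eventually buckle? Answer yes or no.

no

Round 1 — N10 buckles (initial).
  N26: +50 → 50 ≥ 50
Round 2 — N26 buckles.
  N12: +65 → 65 < 90
  N13: +75 → 75 < 110
  N17: +80 → 80 < 100
  N25: +70 → 70 ≥ 60
Round 3 — N25 buckles.
  N12: +45 → 110 ≥ 90
Round 4 — N12 buckles.
  N17: +35 → 115 ≥ 100
  N27: +60 → 60 < 120
  N5: +30 → 30 ≥ 30
  N8: +70 → 70 < 100
Round 5 — N17, N5 buckle.
  N27: +75+95 → 230 ≥ 120
Round 6 — N27 buckles.
No further bucklings.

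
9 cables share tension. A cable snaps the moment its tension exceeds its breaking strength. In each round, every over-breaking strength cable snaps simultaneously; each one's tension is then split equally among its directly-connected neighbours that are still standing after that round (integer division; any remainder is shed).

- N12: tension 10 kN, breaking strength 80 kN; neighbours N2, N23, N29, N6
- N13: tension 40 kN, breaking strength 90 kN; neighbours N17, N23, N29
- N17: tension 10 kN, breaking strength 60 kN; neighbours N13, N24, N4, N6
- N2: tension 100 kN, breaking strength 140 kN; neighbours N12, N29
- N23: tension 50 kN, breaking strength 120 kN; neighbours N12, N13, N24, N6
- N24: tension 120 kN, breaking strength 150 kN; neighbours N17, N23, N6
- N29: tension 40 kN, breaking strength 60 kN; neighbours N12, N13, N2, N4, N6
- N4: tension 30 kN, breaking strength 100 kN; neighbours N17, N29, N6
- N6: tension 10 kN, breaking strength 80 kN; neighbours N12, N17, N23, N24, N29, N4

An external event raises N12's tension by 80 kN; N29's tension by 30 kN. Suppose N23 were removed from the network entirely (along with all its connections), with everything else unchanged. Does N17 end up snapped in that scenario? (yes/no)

no

With N23 removed:
Round 1 — N12 at 90 > 80; N29 at 70 > 60. N12, N29 snap.
  N12 sheds 90 kN to N2, N6: 45 each.
    N2: 100+45 = 145 > 140
    N6: 10+45 = 55 ≤ 80
  N29 sheds 70 kN to N13, N2, N4, N6: 17 each (2 lost).
    N13: 40+17 = 57 ≤ 90
    N2: 145+17 = 162 > 140
    N4: 30+17 = 47 ≤ 100
    N6: 55+17 = 72 ≤ 80
Round 2 — N2 snaps.
  N2 sheds 162 kN: no online neighbours, lost.
No further breaks.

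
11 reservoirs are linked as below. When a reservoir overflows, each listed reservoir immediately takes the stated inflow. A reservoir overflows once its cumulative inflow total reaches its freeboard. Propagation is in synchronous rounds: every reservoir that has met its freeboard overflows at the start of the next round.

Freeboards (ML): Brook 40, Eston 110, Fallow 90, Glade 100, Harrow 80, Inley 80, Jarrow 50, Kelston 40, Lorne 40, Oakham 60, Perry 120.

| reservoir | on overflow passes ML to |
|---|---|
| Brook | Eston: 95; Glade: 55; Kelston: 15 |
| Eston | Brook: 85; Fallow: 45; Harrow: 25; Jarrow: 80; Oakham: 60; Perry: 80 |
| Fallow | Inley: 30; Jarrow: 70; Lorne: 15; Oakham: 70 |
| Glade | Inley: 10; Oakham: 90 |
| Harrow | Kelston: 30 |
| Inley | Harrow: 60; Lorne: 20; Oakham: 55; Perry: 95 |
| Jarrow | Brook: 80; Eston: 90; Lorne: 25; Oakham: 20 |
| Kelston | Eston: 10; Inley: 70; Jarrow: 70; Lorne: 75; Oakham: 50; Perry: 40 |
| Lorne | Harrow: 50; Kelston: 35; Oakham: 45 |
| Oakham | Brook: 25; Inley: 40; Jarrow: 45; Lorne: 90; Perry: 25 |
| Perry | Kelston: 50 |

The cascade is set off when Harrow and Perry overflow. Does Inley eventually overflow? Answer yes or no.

yes

Round 1 — Harrow, Perry overflow (initial).
  Kelston: +30+50 → 80 ≥ 40
Round 2 — Kelston overflows.
  Eston: +10 → 10 < 110
  Inley: +70 → 70 < 80
  Jarrow: +70 → 70 ≥ 50
  Lorne: +75 → 75 ≥ 40
  Oakham: +50 → 50 < 60
Round 3 — Jarrow, Lorne overflow.
  Brook: +80 → 80 ≥ 40
  Eston: +90 → 100 < 110
  Oakham: +20+45 → 115 ≥ 60
Round 4 — Brook, Oakham overflow.
  Eston: +95 → 195 ≥ 110
  Glade: +55 → 55 < 100
  Inley: +40 → 110 ≥ 80
Round 5 — Eston, Inley overflow.
  Fallow: +45 → 45 < 90
No further overflows.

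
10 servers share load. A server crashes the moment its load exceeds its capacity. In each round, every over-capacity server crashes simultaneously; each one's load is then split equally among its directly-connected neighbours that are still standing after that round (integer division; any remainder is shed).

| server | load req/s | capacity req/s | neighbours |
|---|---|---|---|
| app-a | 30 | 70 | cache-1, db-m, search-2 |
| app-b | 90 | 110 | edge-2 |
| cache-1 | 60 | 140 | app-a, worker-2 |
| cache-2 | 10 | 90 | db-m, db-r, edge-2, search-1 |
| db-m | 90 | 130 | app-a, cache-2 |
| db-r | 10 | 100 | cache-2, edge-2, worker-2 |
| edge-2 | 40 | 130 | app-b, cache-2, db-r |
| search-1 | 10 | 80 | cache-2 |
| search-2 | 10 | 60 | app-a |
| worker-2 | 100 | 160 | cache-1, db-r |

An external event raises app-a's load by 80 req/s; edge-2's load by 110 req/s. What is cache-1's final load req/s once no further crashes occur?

Round 1 — app-a at 110 > 70; edge-2 at 150 > 130. app-a, edge-2 crash.
  app-a sheds 110 req/s to cache-1, db-m, search-2: 36 each (2 lost).
    cache-1: 60+36 = 96 ≤ 140
    db-m: 90+36 = 126 ≤ 130
    search-2: 10+36 = 46 ≤ 60
  edge-2 sheds 150 req/s to app-b, cache-2, db-r: 50 each.
    app-b: 90+50 = 140 > 110
    cache-2: 10+50 = 60 ≤ 90
    db-r: 10+50 = 60 ≤ 100
Round 2 — app-b crashes.
  app-b sheds 140 req/s: no online neighbours, lost.
No further crashes.

96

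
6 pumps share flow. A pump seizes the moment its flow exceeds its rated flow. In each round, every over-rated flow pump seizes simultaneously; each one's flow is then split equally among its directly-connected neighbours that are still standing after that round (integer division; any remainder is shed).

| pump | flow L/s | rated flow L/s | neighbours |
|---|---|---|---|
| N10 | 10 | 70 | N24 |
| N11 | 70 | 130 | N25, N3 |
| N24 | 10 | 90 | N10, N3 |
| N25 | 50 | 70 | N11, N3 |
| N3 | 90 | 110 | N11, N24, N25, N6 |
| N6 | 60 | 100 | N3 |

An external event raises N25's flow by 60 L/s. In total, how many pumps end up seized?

4

Round 1 — N25 at 110 > 70. N25 seizes.
  N25 sheds 110 L/s to N11, N3: 55 each.
    N11: 70+55 = 125 ≤ 130
    N3: 90+55 = 145 > 110
Round 2 — N3 seizes.
  N3 sheds 145 L/s to N11, N24, N6: 48 each (1 lost).
    N11: 125+48 = 173 > 130
    N24: 10+48 = 58 ≤ 90
    N6: 60+48 = 108 > 100
Round 3 — N11, N6 seize.
  N11 sheds 173 L/s: no online neighbours, lost.
  N6 sheds 108 L/s: no online neighbours, lost.
No further seizures.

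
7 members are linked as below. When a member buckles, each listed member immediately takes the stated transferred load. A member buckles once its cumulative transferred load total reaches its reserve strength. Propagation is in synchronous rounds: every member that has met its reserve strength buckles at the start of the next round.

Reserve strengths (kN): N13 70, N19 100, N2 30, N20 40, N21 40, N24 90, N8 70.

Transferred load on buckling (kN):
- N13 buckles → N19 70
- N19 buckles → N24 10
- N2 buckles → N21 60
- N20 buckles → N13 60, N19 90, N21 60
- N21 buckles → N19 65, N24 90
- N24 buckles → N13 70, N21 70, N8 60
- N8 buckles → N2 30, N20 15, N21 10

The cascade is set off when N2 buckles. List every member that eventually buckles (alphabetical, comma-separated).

N13, N19, N2, N21, N24

Round 1 — N2 buckles (initial).
  N21: +60 → 60 ≥ 40
Round 2 — N21 buckles.
  N19: +65 → 65 < 100
  N24: +90 → 90 ≥ 90
Round 3 — N24 buckles.
  N13: +70 → 70 ≥ 70
  N8: +60 → 60 < 70
Round 4 — N13 buckles.
  N19: +70 → 135 ≥ 100
Round 5 — N19 buckles.
No further bucklings.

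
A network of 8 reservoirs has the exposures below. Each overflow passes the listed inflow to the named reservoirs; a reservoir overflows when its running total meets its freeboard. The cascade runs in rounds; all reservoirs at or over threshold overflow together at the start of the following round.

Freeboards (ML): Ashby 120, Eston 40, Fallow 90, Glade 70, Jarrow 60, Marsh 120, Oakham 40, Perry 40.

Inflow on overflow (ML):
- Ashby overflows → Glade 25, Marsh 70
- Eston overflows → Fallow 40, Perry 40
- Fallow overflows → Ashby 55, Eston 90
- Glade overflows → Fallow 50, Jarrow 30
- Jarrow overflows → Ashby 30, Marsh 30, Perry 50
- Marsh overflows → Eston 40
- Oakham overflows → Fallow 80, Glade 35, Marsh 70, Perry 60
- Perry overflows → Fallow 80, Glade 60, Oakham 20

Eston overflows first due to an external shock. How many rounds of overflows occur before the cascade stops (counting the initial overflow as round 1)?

Round 1 — Eston overflows (initial).
  Fallow: +40 → 40 < 90
  Perry: +40 → 40 ≥ 40
Round 2 — Perry overflows.
  Fallow: +80 → 120 ≥ 90
  Glade: +60 → 60 < 70
  Oakham: +20 → 20 < 40
Round 3 — Fallow overflows.
  Ashby: +55 → 55 < 120
No further overflows.

3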